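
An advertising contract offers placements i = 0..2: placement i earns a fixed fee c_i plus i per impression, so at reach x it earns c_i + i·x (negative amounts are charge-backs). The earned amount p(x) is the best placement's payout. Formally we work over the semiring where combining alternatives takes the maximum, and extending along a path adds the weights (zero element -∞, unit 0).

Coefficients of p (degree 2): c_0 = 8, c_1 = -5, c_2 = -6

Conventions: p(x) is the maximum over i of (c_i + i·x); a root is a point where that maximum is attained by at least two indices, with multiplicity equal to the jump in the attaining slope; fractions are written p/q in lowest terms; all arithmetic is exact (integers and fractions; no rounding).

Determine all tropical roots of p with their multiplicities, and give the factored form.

hull edge (i=0, c=8) to (i=2, c=-6): slope -7, span 2
Factored form: p(x) = -6 ⊗ (x ⊕ 7) ⊗ (x ⊕ 7)
Answer: roots = 7 (mult 2)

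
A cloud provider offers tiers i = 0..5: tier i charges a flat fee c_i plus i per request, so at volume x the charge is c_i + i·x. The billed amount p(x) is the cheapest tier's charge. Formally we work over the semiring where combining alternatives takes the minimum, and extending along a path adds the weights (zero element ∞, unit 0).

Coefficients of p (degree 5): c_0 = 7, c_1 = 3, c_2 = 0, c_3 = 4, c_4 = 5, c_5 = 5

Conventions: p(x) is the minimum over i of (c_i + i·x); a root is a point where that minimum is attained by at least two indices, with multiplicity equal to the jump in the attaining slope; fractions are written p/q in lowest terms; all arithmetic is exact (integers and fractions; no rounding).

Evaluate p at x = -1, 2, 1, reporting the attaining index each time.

p(-1) = min(7+0·(-1)=7, 3+1·(-1)=2, 0+2·(-1)=-2, 4+3·(-1)=1, 5+4·(-1)=1, 5+5·(-1)=0) = -2 (attained by i=2)
p(2) = min(7+0·2=7, 3+1·2=5, 0+2·2=4, 4+3·2=10, 5+4·2=13, 5+5·2=15) = 4 (attained by i=2)
p(1) = min(7+0·1=7, 3+1·1=4, 0+2·1=2, 4+3·1=7, 5+4·1=9, 5+5·1=10) = 2 (attained by i=2)
Answer: p(-1) = -2; p(2) = 4; p(1) = 2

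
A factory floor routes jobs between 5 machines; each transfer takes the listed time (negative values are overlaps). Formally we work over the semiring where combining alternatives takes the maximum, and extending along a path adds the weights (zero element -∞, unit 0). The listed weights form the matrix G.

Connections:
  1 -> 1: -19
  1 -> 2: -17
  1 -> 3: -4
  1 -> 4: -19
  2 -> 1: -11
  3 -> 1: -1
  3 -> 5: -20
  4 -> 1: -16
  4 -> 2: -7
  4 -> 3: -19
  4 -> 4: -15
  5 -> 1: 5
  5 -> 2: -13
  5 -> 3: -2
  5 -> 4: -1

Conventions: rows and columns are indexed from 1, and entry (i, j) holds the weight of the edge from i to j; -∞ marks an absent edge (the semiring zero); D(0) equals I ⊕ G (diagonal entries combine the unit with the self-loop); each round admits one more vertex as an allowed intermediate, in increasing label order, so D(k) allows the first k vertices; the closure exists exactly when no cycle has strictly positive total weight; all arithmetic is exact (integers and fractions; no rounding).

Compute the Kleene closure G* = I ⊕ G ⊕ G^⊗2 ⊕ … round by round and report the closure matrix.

D(0):
  [0, -17, -4, -19, -∞]
  [-11, 0, -∞, -∞, -∞]
  [-1, -∞, 0, -∞, -20]
  [-16, -7, -19, 0, -∞]
  [5, -13, -2, -1, 0]
D(1):
  [0, -17, -4, -19, -∞]
  [-11, 0, -15, -30, -∞]
  [-1, -18, 0, -20, -20]
  [-16, -7, -19, 0, -∞]
  [5, -12, 1, -1, 0]
D(2):
  [0, -17, -4, -19, -∞]
  [-11, 0, -15, -30, -∞]
  [-1, -18, 0, -20, -20]
  [-16, -7, -19, 0, -∞]
  [5, -12, 1, -1, 0]
D(3):
  [0, -17, -4, -19, -24]
  [-11, 0, -15, -30, -35]
  [-1, -18, 0, -20, -20]
  [-16, -7, -19, 0, -39]
  [5, -12, 1, -1, 0]
D(4):
  [0, -17, -4, -19, -24]
  [-11, 0, -15, -30, -35]
  [-1, -18, 0, -20, -20]
  [-16, -7, -19, 0, -39]
  [5, -8, 1, -1, 0]
D(5):
  [0, -17, -4, -19, -24]
  [-11, 0, -15, -30, -35]
  [-1, -18, 0, -20, -20]
  [-16, -7, -19, 0, -39]
  [5, -8, 1, -1, 0]
Answer: G* = [[0, -17, -4, -19, -24], [-11, 0, -15, -30, -35], [-1, -18, 0, -20, -20], [-16, -7, -19, 0, -39], [5, -8, 1, -1, 0]]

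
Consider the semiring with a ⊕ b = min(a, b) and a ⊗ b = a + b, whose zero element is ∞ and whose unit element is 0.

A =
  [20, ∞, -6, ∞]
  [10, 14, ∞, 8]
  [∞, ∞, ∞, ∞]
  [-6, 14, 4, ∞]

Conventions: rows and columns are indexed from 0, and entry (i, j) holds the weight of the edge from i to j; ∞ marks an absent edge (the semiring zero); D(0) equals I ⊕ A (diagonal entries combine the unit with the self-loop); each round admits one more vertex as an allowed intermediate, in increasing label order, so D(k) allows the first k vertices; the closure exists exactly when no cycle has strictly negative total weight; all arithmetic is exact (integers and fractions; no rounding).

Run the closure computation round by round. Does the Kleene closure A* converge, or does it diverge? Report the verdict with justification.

D(0):
  [0, ∞, -6, ∞]
  [10, 0, ∞, 8]
  [∞, ∞, 0, ∞]
  [-6, 14, 4, 0]
D(1):
  [0, ∞, -6, ∞]
  [10, 0, 4, 8]
  [∞, ∞, 0, ∞]
  [-6, 14, -12, 0]
D(2):
  [0, ∞, -6, ∞]
  [10, 0, 4, 8]
  [∞, ∞, 0, ∞]
  [-6, 14, -12, 0]
D(3):
  [0, ∞, -6, ∞]
  [10, 0, 4, 8]
  [∞, ∞, 0, ∞]
  [-6, 14, -12, 0]
D(4):
  [0, ∞, -6, ∞]
  [2, 0, -4, 8]
  [∞, ∞, 0, ∞]
  [-6, 14, -12, 0]
Key observation: every diagonal entry stays at the unit through all rounds, so no improving cycle exists.
Answer: CONVERGES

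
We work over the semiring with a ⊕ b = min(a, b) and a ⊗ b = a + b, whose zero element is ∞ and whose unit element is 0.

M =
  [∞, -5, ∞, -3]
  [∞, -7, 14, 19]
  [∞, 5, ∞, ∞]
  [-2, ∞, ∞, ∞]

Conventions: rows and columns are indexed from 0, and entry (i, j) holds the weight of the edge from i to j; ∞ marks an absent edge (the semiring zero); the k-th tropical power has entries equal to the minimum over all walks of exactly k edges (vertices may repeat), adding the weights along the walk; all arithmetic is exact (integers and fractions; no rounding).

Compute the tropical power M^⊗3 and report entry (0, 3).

M^⊗2:
  [-5, -12, 9, 14]
  [17, -14, 7, 12]
  [∞, -2, 19, 24]
  [∞, -7, ∞, -5]
M^⊗3:
  [12, -19, 2, -8]
  [10, -21, 0, 5]
  [22, -9, 12, 17]
  [-7, -14, 7, 12]
Key observation: the optimum is the walk 0->3->0->3, with weight (-3) + (-2) + (-3) = -8.
Optimal value attained by: walk 0->3->0->3.
Answer: (M^⊗3)[0][3] = -8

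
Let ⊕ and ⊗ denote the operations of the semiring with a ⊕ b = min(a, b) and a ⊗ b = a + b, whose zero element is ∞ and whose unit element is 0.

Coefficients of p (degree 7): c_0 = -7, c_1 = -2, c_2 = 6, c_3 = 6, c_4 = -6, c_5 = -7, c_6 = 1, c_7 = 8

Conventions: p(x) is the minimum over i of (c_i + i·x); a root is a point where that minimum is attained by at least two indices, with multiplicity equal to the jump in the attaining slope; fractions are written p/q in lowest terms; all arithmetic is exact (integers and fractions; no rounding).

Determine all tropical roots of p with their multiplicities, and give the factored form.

hull edge (i=0, c=-7) to (i=5, c=-7): slope 0, span 5
hull edge (i=5, c=-7) to (i=7, c=8): slope 15/2, span 2
Factored form: p(x) = 8 ⊗ (x ⊕ (-15/2)) ⊗ (x ⊕ (-15/2)) ⊗ (x ⊕ 0) ⊗ (x ⊕ 0) ⊗ (x ⊕ 0) ⊗ (x ⊕ 0) ⊗ (x ⊕ 0)
Answer: roots = -15/2 (mult 2), 0 (mult 5)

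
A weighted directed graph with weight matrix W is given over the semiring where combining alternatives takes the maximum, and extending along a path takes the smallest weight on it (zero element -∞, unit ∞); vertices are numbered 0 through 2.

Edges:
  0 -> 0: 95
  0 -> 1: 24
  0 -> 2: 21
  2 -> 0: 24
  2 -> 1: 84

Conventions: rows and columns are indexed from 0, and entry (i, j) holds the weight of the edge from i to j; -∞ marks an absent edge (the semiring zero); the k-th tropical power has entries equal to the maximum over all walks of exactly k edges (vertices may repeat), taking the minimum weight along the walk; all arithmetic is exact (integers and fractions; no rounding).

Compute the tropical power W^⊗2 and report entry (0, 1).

W^⊗2:
  [95, 24, 21]
  [-∞, -∞, -∞]
  [24, 24, 21]
Key observation: the optimum is the walk 0->0->1, with weight 95 min 24 = 24.
Optimal value attained by: walk 0->0->1.
Answer: (W^⊗2)[0][1] = 24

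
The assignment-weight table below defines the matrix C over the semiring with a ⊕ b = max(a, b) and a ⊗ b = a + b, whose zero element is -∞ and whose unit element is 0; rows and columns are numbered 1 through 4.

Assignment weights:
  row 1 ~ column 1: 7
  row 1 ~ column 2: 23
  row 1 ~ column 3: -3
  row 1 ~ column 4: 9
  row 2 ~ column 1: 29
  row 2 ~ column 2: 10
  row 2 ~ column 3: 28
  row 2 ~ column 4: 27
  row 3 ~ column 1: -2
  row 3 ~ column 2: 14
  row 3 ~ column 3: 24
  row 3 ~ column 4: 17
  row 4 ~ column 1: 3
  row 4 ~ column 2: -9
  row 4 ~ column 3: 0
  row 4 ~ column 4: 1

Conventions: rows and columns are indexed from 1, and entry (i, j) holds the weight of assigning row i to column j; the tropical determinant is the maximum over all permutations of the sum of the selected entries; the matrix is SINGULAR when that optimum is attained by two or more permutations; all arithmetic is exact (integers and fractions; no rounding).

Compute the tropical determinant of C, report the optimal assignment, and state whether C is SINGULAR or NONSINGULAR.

σ = (1, 2, 3, 4): 7 + 10 + 24 + 1 = 42
σ = (1, 2, 4, 3): 7 + 10 + 17 + 0 = 34
σ = (1, 3, 2, 4): 7 + 28 + 14 + 1 = 50
σ = (1, 3, 4, 2): 7 + 28 + 17 + (-9) = 43
σ = (1, 4, 2, 3): 7 + 27 + 14 + 0 = 48
σ = (1, 4, 3, 2): 7 + 27 + 24 + (-9) = 49
σ = (2, 1, 3, 4): 23 + 29 + 24 + 1 = 77
σ = (2, 1, 4, 3): 23 + 29 + 17 + 0 = 69
σ = (2, 3, 1, 4): 23 + 28 + (-2) + 1 = 50
σ = (2, 3, 4, 1): 23 + 28 + 17 + 3 = 71
σ = (2, 4, 1, 3): 23 + 27 + (-2) + 0 = 48
σ = (2, 4, 3, 1): 23 + 27 + 24 + 3 = 77
σ = (3, 1, 2, 4): (-3) + 29 + 14 + 1 = 41
σ = (3, 1, 4, 2): (-3) + 29 + 17 + (-9) = 34
σ = (3, 2, 1, 4): (-3) + 10 + (-2) + 1 = 6
σ = (3, 2, 4, 1): (-3) + 10 + 17 + 3 = 27
σ = (3, 4, 1, 2): (-3) + 27 + (-2) + (-9) = 13
σ = (3, 4, 2, 1): (-3) + 27 + 14 + 3 = 41
σ = (4, 1, 2, 3): 9 + 29 + 14 + 0 = 52
σ = (4, 1, 3, 2): 9 + 29 + 24 + (-9) = 53
σ = (4, 2, 1, 3): 9 + 10 + (-2) + 0 = 17
σ = (4, 2, 3, 1): 9 + 10 + 24 + 3 = 46
σ = (4, 3, 1, 2): 9 + 28 + (-2) + (-9) = 26
σ = (4, 3, 2, 1): 9 + 28 + 14 + 3 = 54
Optimal value attained by: σ = (2, 1, 3, 4).
Answer: det⊕(C) = 77; verdict: SINGULAR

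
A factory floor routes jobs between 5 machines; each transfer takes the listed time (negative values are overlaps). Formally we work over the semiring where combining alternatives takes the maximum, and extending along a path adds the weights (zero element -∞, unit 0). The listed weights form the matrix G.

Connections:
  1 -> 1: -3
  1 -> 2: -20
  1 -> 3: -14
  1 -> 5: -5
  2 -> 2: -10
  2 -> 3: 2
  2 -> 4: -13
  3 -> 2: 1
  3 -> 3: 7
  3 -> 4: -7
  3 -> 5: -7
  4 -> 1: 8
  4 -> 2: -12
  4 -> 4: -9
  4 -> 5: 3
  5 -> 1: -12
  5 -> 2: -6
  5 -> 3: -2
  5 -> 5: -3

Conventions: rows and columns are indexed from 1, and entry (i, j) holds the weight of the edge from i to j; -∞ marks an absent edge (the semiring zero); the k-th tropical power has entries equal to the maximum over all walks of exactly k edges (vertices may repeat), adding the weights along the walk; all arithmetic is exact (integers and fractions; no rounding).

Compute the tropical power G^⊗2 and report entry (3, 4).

G^⊗2:
  [-6, -11, -7, -21, -8]
  [-5, 3, 9, -5, -5]
  [1, 8, 14, 0, 0]
  [5, -3, 1, -18, 3]
  [-15, -1, 5, -9, -6]
Key observation: the optimum is the walk 3->3->4, with weight 7 + (-7) = 0.
Optimal value attained by: walk 3->3->4.
Answer: (G^⊗2)[3][4] = 0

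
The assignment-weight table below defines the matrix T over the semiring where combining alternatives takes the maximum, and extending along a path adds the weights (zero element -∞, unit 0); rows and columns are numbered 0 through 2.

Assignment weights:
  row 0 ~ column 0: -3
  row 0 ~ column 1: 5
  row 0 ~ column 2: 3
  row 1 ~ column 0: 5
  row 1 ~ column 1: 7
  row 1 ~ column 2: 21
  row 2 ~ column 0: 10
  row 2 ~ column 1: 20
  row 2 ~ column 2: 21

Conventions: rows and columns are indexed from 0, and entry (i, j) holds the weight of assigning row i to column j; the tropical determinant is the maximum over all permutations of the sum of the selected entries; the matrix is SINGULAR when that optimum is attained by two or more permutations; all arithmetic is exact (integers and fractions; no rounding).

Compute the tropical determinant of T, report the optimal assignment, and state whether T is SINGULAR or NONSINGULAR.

σ = (0, 1, 2): (-3) + 7 + 21 = 25
σ = (0, 2, 1): (-3) + 21 + 20 = 38
σ = (1, 0, 2): 5 + 5 + 21 = 31
σ = (1, 2, 0): 5 + 21 + 10 = 36
σ = (2, 0, 1): 3 + 5 + 20 = 28
σ = (2, 1, 0): 3 + 7 + 10 = 20
Optimal value attained by: σ = (0, 2, 1).
Answer: det⊕(T) = 38; verdict: NONSINGULAR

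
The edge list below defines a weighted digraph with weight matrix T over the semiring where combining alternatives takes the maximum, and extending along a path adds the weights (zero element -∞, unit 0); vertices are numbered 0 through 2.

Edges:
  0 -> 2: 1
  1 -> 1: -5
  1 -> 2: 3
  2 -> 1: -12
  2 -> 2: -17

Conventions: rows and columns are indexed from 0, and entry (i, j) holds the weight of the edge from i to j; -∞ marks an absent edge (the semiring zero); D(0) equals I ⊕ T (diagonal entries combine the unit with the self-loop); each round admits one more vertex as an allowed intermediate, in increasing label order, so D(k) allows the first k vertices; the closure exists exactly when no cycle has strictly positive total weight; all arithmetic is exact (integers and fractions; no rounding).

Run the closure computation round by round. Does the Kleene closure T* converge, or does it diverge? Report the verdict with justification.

D(0):
  [0, -∞, 1]
  [-∞, 0, 3]
  [-∞, -12, 0]
D(1):
  [0, -∞, 1]
  [-∞, 0, 3]
  [-∞, -12, 0]
D(2):
  [0, -∞, 1]
  [-∞, 0, 3]
  [-∞, -12, 0]
D(3):
  [0, -11, 1]
  [-∞, 0, 3]
  [-∞, -12, 0]
Key observation: every diagonal entry stays at the unit through all rounds, so no improving cycle exists.
Answer: CONVERGES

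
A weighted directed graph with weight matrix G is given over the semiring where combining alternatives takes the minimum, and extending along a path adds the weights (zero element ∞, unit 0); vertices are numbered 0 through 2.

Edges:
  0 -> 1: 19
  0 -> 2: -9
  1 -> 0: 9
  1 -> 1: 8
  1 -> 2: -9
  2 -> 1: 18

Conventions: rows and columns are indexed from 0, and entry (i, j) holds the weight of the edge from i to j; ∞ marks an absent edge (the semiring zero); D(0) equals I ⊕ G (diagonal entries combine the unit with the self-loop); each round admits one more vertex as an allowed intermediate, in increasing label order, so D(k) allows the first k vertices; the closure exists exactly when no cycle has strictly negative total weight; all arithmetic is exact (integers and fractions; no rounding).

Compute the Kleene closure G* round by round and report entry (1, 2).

D(0):
  [0, 19, -9]
  [9, 0, -9]
  [∞, 18, 0]
D(1):
  [0, 19, -9]
  [9, 0, -9]
  [∞, 18, 0]
D(2):
  [0, 19, -9]
  [9, 0, -9]
  [27, 18, 0]
D(3):
  [0, 9, -9]
  [9, 0, -9]
  [27, 18, 0]
Answer: G*[1][2] = -9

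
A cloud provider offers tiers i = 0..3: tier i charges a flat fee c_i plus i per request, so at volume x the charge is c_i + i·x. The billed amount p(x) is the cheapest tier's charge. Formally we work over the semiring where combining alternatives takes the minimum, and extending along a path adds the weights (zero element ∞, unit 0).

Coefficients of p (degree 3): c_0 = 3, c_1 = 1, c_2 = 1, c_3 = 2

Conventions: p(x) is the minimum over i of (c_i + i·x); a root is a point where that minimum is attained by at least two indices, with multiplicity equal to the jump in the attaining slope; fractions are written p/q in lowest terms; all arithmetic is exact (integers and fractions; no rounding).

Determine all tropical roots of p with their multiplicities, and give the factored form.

hull edge (i=0, c=3) to (i=1, c=1): slope -2, span 1
hull edge (i=1, c=1) to (i=2, c=1): slope 0, span 1
hull edge (i=2, c=1) to (i=3, c=2): slope 1, span 1
Factored form: p(x) = 2 ⊗ (x ⊕ (-1)) ⊗ (x ⊕ 0) ⊗ (x ⊕ 2)
Answer: roots = -1 (mult 1), 0 (mult 1), 2 (mult 1)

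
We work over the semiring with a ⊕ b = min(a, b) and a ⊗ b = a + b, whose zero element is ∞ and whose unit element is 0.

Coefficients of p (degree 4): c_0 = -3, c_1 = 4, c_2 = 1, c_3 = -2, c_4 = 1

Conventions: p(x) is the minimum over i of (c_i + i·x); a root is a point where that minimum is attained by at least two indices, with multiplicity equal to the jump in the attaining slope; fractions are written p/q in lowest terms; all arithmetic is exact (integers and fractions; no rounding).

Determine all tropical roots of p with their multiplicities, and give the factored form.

hull edge (i=0, c=-3) to (i=3, c=-2): slope 1/3, span 3
hull edge (i=3, c=-2) to (i=4, c=1): slope 3, span 1
Factored form: p(x) = 1 ⊗ (x ⊕ (-3)) ⊗ (x ⊕ (-1/3)) ⊗ (x ⊕ (-1/3)) ⊗ (x ⊕ (-1/3))
Answer: roots = -3 (mult 1), -1/3 (mult 3)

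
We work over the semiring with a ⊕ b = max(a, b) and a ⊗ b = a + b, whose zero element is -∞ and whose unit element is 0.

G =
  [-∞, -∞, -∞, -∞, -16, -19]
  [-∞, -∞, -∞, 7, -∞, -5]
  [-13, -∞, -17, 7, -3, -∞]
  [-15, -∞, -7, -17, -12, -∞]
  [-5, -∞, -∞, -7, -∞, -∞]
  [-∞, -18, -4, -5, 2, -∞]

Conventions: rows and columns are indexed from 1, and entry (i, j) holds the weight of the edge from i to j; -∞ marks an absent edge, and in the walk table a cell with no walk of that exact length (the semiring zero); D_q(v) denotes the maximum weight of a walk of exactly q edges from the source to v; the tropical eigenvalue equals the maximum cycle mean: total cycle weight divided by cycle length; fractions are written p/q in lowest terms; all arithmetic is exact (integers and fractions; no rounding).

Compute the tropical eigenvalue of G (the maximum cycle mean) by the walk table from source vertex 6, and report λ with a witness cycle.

q=0: [-∞, -∞, -∞, -∞, -∞, 0]
q=1: [-∞, -18, -4, -5, 2, -∞]
q=2: [-3, -∞, -12, 3, -7, -23]
q=3: [-12, -41, -4, -5, -9, -22]
q=4: [-14, -40, -12, 3, -7, -31]
q=5: [-12, -49, -4, -5, -9, -33]
q=6: [-14, -51, -12, 3, -7, -31]
Optimal cycle mean attained by: cycle 3->4->3, total 7 + (-7), length 2.
Answer: λ = 0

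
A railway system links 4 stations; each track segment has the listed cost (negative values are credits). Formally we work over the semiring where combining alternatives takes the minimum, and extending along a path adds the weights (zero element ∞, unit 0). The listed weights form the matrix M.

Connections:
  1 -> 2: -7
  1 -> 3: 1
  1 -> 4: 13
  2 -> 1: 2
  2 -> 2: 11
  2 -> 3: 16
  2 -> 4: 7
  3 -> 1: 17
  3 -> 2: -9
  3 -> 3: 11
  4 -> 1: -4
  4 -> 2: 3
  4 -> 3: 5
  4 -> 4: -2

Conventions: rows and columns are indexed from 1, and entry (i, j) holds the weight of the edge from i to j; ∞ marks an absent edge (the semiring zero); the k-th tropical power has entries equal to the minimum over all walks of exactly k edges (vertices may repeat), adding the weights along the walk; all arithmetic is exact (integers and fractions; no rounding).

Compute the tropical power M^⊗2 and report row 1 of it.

M^⊗2:
  [-5, -8, 9, 0]
  [3, -5, 3, 5]
  [-7, 2, 7, -2]
  [-6, -11, -3, -4]
Answer: row 1 of M^⊗2 = [-5, -8, 9, 0]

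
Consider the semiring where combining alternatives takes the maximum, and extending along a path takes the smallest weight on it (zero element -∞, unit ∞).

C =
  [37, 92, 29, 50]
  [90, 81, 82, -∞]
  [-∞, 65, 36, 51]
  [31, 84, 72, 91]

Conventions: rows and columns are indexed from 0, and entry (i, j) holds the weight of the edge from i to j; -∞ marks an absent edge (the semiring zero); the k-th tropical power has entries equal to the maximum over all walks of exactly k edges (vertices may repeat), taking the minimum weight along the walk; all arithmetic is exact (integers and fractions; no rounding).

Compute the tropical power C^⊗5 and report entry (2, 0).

C^⊗2:
  [90, 81, 82, 50]
  [81, 90, 81, 51]
  [65, 65, 65, 51]
  [84, 84, 82, 91]
C^⊗3:
  [81, 90, 81, 51]
  [90, 81, 82, 51]
  [65, 65, 65, 51]
  [84, 84, 82, 91]
C^⊗4:
  [90, 81, 82, 51]
  [81, 90, 81, 51]
  [65, 65, 65, 51]
  [84, 84, 82, 91]
C^⊗5:
  [81, 90, 81, 51]
  [90, 81, 82, 51]
  [65, 65, 65, 51]
  [84, 84, 82, 91]
Key observation: the optimum is the walk 2->1->0->1->1->0, with weight 65 min 90 min 92 min 81 min 90 = 65.
Optimal value attained by: walk 2->1->0->1->1->0.
Answer: (C^⊗5)[2][0] = 65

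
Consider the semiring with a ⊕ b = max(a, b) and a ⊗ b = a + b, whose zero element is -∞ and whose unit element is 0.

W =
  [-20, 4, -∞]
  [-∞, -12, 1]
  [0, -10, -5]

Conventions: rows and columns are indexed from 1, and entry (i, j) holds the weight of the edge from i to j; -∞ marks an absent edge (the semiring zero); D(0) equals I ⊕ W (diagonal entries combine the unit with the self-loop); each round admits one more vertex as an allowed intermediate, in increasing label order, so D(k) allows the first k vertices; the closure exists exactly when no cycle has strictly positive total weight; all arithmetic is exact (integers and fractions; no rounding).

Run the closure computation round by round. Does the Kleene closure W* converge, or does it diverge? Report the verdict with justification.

D(0):
  [0, 4, -∞]
  [-∞, 0, 1]
  [0, -10, 0]
D(1):
  [0, 4, -∞]
  [-∞, 0, 1]
  [0, 4, 0]
Detection: at round 2, diagonal entry (3, 3) turns strictly positive.
Key observation: the cycle 3->1->2->3 has total weight 0 + 4 + 1, which is strictly positive.
Answer: DIVERGES — positive cycle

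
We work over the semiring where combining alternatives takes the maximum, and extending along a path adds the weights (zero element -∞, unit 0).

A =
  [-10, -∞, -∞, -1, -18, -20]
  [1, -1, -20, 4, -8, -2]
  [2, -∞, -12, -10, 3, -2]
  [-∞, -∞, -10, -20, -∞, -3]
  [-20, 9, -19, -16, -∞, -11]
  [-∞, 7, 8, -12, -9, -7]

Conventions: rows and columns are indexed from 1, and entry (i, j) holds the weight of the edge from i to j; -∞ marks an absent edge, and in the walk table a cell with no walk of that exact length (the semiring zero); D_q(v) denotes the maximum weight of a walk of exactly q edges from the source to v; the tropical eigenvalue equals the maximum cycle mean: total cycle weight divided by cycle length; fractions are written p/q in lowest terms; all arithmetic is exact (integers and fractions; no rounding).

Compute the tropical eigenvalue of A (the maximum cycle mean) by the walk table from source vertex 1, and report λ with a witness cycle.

q=0: [0, -∞, -∞, -∞, -∞, -∞]
q=1: [-10, -∞, -∞, -1, -18, -20]
q=2: [-20, -9, -11, -11, -28, -4]
q=3: [-8, 3, 4, -5, -8, -11]
q=4: [6, 2, -3, 7, 7, 2]
q=5: [3, 16, 10, 6, 0, 4]
q=6: [17, 15, 12, 20, 13, 14]
Optimal cycle mean attained by: cycle 2->6->3->5->2, total (-2) + 8 + 3 + 9, length 4.
Answer: λ = 9/2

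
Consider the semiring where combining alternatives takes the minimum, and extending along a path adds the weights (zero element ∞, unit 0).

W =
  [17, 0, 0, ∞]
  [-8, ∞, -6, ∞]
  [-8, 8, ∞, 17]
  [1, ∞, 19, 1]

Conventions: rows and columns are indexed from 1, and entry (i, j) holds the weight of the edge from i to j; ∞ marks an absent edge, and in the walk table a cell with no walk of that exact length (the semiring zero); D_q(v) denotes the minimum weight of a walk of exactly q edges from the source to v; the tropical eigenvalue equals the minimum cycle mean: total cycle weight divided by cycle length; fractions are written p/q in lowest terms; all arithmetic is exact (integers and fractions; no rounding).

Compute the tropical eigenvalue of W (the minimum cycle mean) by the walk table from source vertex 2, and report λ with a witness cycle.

q=0: [∞, 0, ∞, ∞]
q=1: [-8, ∞, -6, ∞]
q=2: [-14, -8, -8, 11]
q=3: [-16, -14, -14, 9]
q=4: [-22, -16, -20, 3]
Optimal cycle mean attained by: cycle 1->2->3->1, total 0 + (-6) + (-8), length 3.
Answer: λ = -14/3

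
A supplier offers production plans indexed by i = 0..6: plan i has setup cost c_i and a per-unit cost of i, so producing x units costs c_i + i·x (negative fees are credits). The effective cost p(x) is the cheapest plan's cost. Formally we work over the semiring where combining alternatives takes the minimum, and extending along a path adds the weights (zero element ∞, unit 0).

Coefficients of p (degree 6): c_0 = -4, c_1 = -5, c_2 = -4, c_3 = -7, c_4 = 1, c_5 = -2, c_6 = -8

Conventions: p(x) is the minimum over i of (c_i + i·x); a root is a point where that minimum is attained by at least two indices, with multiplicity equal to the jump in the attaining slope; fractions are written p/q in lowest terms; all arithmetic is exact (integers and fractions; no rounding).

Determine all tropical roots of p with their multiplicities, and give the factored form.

hull edge (i=0, c=-4) to (i=3, c=-7): slope -1, span 3
hull edge (i=3, c=-7) to (i=6, c=-8): slope -1/3, span 3
Factored form: p(x) = -8 ⊗ (x ⊕ 1/3) ⊗ (x ⊕ 1/3) ⊗ (x ⊕ 1/3) ⊗ (x ⊕ 1) ⊗ (x ⊕ 1) ⊗ (x ⊕ 1)
Answer: roots = 1/3 (mult 3), 1 (mult 3)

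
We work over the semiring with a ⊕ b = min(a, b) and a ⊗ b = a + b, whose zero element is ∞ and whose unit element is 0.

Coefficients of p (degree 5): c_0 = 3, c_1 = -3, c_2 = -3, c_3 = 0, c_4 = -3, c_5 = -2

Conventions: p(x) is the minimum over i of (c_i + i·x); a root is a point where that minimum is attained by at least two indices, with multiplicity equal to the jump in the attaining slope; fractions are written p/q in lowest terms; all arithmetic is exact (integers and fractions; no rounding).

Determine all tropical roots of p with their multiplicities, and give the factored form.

hull edge (i=0, c=3) to (i=1, c=-3): slope -6, span 1
hull edge (i=1, c=-3) to (i=4, c=-3): slope 0, span 3
hull edge (i=4, c=-3) to (i=5, c=-2): slope 1, span 1
Factored form: p(x) = -2 ⊗ (x ⊕ (-1)) ⊗ (x ⊕ 0) ⊗ (x ⊕ 0) ⊗ (x ⊕ 0) ⊗ (x ⊕ 6)
Answer: roots = -1 (mult 1), 0 (mult 3), 6 (mult 1)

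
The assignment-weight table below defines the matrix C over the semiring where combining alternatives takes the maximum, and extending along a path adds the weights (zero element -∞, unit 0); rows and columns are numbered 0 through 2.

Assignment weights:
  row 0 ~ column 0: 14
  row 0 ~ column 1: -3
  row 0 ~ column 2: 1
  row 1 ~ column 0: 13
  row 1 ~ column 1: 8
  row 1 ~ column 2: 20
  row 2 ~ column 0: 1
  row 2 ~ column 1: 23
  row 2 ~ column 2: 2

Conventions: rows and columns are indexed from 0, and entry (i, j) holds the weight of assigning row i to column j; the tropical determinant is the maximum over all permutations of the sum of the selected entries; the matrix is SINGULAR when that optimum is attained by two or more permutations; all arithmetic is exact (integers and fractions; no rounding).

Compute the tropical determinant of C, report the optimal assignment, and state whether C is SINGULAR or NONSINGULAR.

σ = (0, 1, 2): 14 + 8 + 2 = 24
σ = (0, 2, 1): 14 + 20 + 23 = 57
σ = (1, 0, 2): (-3) + 13 + 2 = 12
σ = (1, 2, 0): (-3) + 20 + 1 = 18
σ = (2, 0, 1): 1 + 13 + 23 = 37
σ = (2, 1, 0): 1 + 8 + 1 = 10
Optimal value attained by: σ = (0, 2, 1).
Answer: det⊕(C) = 57; verdict: NONSINGULAR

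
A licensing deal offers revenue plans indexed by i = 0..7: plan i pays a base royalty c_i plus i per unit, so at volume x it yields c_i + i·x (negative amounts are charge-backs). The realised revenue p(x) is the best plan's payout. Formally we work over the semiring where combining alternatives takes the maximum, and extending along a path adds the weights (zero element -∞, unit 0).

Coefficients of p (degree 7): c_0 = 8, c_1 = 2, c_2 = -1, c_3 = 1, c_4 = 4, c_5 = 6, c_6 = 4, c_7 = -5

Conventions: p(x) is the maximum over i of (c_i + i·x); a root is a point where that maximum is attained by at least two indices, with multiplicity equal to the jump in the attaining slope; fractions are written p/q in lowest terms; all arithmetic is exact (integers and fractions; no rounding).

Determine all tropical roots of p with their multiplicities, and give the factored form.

hull edge (i=0, c=8) to (i=5, c=6): slope -2/5, span 5
hull edge (i=5, c=6) to (i=6, c=4): slope -2, span 1
hull edge (i=6, c=4) to (i=7, c=-5): slope -9, span 1
Factored form: p(x) = -5 ⊗ (x ⊕ 2/5) ⊗ (x ⊕ 2/5) ⊗ (x ⊕ 2/5) ⊗ (x ⊕ 2/5) ⊗ (x ⊕ 2/5) ⊗ (x ⊕ 2) ⊗ (x ⊕ 9)
Answer: roots = 2/5 (mult 5), 2 (mult 1), 9 (mult 1)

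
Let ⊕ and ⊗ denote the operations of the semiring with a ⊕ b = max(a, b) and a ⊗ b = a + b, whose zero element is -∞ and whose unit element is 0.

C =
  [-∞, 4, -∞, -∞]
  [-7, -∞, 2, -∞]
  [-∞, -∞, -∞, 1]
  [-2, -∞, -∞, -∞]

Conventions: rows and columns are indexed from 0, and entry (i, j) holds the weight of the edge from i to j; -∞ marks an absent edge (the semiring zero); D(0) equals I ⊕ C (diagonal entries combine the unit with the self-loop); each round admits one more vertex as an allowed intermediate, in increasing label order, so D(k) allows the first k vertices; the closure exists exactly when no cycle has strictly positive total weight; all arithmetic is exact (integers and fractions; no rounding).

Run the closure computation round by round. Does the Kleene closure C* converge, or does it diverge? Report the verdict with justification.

D(0):
  [0, 4, -∞, -∞]
  [-7, 0, 2, -∞]
  [-∞, -∞, 0, 1]
  [-2, -∞, -∞, 0]
D(1):
  [0, 4, -∞, -∞]
  [-7, 0, 2, -∞]
  [-∞, -∞, 0, 1]
  [-2, 2, -∞, 0]
D(2):
  [0, 4, 6, -∞]
  [-7, 0, 2, -∞]
  [-∞, -∞, 0, 1]
  [-2, 2, 4, 0]
Detection: at round 3, diagonal entry (3, 3) turns strictly positive.
Key observation: the cycle 3->0->1->2->3 has total weight (-2) + 4 + 2 + 1, which is strictly positive.
Answer: DIVERGES — positive cycle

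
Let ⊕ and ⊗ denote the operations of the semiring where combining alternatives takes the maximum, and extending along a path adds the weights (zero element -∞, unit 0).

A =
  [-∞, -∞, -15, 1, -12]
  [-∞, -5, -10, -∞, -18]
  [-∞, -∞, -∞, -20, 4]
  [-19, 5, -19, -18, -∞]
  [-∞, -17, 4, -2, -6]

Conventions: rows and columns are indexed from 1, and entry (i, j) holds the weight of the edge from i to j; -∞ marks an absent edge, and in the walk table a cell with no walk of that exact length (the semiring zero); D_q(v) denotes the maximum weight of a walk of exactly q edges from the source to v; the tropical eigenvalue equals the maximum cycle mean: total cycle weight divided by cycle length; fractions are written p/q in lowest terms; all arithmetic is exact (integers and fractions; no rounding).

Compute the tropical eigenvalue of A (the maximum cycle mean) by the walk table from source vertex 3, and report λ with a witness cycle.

q=0: [-∞, -∞, 0, -∞, -∞]
q=1: [-∞, -∞, -∞, -20, 4]
q=2: [-39, -13, 8, 2, -2]
q=3: [-17, 7, 2, -4, 12]
q=4: [-23, 2, 16, 10, 6]
q=5: [-9, 15, 10, 4, 20]
Optimal cycle mean attained by: cycle 3->5->3, total 4 + 4, length 2.
Answer: λ = 4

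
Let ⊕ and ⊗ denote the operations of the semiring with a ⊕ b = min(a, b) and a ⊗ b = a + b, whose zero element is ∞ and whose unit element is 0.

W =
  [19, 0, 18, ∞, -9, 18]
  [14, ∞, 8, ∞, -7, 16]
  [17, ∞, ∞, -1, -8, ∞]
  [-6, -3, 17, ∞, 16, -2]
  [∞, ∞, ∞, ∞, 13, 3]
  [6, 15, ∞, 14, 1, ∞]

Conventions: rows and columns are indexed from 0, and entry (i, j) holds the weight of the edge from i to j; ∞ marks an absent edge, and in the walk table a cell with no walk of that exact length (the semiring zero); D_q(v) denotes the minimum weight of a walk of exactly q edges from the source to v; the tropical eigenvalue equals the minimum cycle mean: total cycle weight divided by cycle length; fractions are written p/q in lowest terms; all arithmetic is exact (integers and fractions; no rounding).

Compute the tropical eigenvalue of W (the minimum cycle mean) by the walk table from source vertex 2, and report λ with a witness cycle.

q=0: [∞, ∞, 0, ∞, ∞, ∞]
q=1: [17, ∞, ∞, -1, -8, ∞]
q=2: [-7, -4, 16, ∞, 5, -5]
q=3: [1, -7, 4, 9, -16, 8]
q=4: [3, 1, 1, 3, -14, -13]
q=5: [-7, 0, 9, 0, -12, -11]
q=6: [-6, -7, 8, 3, -16, -9]
Optimal cycle mean attained by: cycle 0->4->5->0, total (-9) + 3 + 6, length 3.
Answer: λ = 0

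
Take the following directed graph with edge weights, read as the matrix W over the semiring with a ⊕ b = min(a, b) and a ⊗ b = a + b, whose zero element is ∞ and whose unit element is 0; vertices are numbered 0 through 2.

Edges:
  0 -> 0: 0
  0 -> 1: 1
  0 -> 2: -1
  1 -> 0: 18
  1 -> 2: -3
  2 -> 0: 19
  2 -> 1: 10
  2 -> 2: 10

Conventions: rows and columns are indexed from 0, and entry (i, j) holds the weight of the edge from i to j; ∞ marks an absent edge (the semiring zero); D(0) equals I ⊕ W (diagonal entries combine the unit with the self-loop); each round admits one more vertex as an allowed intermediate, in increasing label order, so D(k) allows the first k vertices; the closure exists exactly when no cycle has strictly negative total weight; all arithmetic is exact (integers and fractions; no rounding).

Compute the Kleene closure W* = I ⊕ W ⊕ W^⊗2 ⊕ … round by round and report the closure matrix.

D(0):
  [0, 1, -1]
  [18, 0, -3]
  [19, 10, 0]
D(1):
  [0, 1, -1]
  [18, 0, -3]
  [19, 10, 0]
D(2):
  [0, 1, -2]
  [18, 0, -3]
  [19, 10, 0]
D(3):
  [0, 1, -2]
  [16, 0, -3]
  [19, 10, 0]
Answer: W* = [[0, 1, -2], [16, 0, -3], [19, 10, 0]]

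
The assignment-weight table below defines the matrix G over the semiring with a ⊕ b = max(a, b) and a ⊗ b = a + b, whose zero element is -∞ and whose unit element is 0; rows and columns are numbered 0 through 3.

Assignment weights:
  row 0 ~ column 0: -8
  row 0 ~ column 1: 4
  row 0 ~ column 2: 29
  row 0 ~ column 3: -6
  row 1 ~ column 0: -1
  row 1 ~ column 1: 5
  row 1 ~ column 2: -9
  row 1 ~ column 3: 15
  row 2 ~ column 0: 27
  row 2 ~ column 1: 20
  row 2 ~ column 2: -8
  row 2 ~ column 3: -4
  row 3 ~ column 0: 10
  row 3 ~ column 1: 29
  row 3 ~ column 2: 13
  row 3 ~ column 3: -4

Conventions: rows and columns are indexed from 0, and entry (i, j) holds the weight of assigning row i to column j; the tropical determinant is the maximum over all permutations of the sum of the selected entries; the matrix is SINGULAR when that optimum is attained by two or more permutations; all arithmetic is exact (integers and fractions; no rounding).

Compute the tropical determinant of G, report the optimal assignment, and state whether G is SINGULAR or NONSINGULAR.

σ = (0, 1, 2, 3): (-8) + 5 + (-8) + (-4) = -15
σ = (0, 1, 3, 2): (-8) + 5 + (-4) + 13 = 6
σ = (0, 2, 1, 3): (-8) + (-9) + 20 + (-4) = -1
σ = (0, 2, 3, 1): (-8) + (-9) + (-4) + 29 = 8
σ = (0, 3, 1, 2): (-8) + 15 + 20 + 13 = 40
σ = (0, 3, 2, 1): (-8) + 15 + (-8) + 29 = 28
σ = (1, 0, 2, 3): 4 + (-1) + (-8) + (-4) = -9
σ = (1, 0, 3, 2): 4 + (-1) + (-4) + 13 = 12
σ = (1, 2, 0, 3): 4 + (-9) + 27 + (-4) = 18
σ = (1, 2, 3, 0): 4 + (-9) + (-4) + 10 = 1
σ = (1, 3, 0, 2): 4 + 15 + 27 + 13 = 59
σ = (1, 3, 2, 0): 4 + 15 + (-8) + 10 = 21
σ = (2, 0, 1, 3): 29 + (-1) + 20 + (-4) = 44
σ = (2, 0, 3, 1): 29 + (-1) + (-4) + 29 = 53
σ = (2, 1, 0, 3): 29 + 5 + 27 + (-4) = 57
σ = (2, 1, 3, 0): 29 + 5 + (-4) + 10 = 40
σ = (2, 3, 0, 1): 29 + 15 + 27 + 29 = 100
σ = (2, 3, 1, 0): 29 + 15 + 20 + 10 = 74
σ = (3, 0, 1, 2): (-6) + (-1) + 20 + 13 = 26
σ = (3, 0, 2, 1): (-6) + (-1) + (-8) + 29 = 14
σ = (3, 1, 0, 2): (-6) + 5 + 27 + 13 = 39
σ = (3, 1, 2, 0): (-6) + 5 + (-8) + 10 = 1
σ = (3, 2, 0, 1): (-6) + (-9) + 27 + 29 = 41
σ = (3, 2, 1, 0): (-6) + (-9) + 20 + 10 = 15
Optimal value attained by: σ = (2, 3, 0, 1).
Answer: det⊕(G) = 100; verdict: NONSINGULAR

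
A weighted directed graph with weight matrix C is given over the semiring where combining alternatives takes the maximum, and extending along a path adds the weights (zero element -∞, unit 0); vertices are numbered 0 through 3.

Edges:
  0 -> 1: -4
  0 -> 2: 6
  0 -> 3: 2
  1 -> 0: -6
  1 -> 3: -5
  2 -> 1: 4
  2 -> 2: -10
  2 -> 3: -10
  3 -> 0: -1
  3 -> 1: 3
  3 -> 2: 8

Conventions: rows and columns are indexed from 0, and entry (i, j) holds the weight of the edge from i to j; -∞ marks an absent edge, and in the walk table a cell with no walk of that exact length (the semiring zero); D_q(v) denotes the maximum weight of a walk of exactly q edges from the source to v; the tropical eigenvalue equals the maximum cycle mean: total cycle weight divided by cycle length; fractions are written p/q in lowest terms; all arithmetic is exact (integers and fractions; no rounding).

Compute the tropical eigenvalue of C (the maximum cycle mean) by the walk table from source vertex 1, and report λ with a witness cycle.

q=0: [-∞, 0, -∞, -∞]
q=1: [-6, -∞, -∞, -5]
q=2: [-6, -2, 3, -4]
q=3: [-5, 7, 4, -4]
q=4: [1, 8, 4, 2]
Optimal cycle mean attained by: cycle 1->3->2->1, total (-5) + 8 + 4, length 3.
Answer: λ = 7/3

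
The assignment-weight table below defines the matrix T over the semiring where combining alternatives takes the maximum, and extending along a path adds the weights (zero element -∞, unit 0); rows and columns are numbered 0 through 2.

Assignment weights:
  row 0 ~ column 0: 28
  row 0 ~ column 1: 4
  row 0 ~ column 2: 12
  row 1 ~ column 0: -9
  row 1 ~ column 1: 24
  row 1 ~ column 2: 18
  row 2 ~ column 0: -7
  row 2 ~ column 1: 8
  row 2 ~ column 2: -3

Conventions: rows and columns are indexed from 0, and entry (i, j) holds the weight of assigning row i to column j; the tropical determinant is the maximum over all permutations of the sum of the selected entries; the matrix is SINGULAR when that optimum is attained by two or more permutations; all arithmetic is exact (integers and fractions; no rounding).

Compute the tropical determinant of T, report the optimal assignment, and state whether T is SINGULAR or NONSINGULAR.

σ = (0, 1, 2): 28 + 24 + (-3) = 49
σ = (0, 2, 1): 28 + 18 + 8 = 54
σ = (1, 0, 2): 4 + (-9) + (-3) = -8
σ = (1, 2, 0): 4 + 18 + (-7) = 15
σ = (2, 0, 1): 12 + (-9) + 8 = 11
σ = (2, 1, 0): 12 + 24 + (-7) = 29
Optimal value attained by: σ = (0, 2, 1).
Answer: det⊕(T) = 54; verdict: NONSINGULAR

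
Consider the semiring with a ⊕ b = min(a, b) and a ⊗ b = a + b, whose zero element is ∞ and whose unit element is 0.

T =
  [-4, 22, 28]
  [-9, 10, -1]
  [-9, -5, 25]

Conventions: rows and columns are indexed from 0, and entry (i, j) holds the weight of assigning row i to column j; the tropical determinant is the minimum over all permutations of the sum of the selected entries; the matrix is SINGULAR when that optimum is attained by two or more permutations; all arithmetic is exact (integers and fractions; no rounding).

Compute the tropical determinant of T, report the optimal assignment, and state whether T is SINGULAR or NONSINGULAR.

σ = (0, 1, 2): (-4) + 10 + 25 = 31
σ = (0, 2, 1): (-4) + (-1) + (-5) = -10
σ = (1, 0, 2): 22 + (-9) + 25 = 38
σ = (1, 2, 0): 22 + (-1) + (-9) = 12
σ = (2, 0, 1): 28 + (-9) + (-5) = 14
σ = (2, 1, 0): 28 + 10 + (-9) = 29
Optimal value attained by: σ = (0, 2, 1).
Answer: det⊕(T) = -10; verdict: NONSINGULAR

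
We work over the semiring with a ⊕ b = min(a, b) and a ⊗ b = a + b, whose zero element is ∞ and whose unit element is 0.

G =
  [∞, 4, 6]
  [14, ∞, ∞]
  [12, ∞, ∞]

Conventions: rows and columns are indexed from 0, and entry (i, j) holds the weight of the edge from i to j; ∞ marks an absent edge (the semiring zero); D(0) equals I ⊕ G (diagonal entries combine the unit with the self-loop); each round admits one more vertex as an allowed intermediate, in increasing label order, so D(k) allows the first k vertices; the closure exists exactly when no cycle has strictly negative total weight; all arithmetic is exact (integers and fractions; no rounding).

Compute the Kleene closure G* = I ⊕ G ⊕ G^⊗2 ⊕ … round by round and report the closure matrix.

D(0):
  [0, 4, 6]
  [14, 0, ∞]
  [12, ∞, 0]
D(1):
  [0, 4, 6]
  [14, 0, 20]
  [12, 16, 0]
D(2):
  [0, 4, 6]
  [14, 0, 20]
  [12, 16, 0]
D(3):
  [0, 4, 6]
  [14, 0, 20]
  [12, 16, 0]
Answer: G* = [[0, 4, 6], [14, 0, 20], [12, 16, 0]]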